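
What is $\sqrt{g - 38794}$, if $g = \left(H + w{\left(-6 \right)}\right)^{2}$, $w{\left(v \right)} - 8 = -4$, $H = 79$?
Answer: $3 i \sqrt{3545} \approx 178.62 i$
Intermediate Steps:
$w{\left(v \right)} = 4$ ($w{\left(v \right)} = 8 - 4 = 4$)
$g = 6889$ ($g = \left(79 + 4\right)^{2} = 83^{2} = 6889$)
$\sqrt{g - 38794} = \sqrt{6889 - 38794} = \sqrt{-31905} = 3 i \sqrt{3545}$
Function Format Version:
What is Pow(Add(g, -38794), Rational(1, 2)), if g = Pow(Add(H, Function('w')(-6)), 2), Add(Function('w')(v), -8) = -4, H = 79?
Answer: Mul(3, I, Pow(3545, Rational(1, 2))) ≈ Mul(178.62, I)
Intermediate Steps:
Function('w')(v) = 4 (Function('w')(v) = Add(8, -4) = 4)
g = 6889 (g = Pow(Add(79, 4), 2) = Pow(83, 2) = 6889)
Pow(Add(g, -38794), Rational(1, 2)) = Pow(Add(6889, -38794), Rational(1, 2)) = Pow(-31905, Rational(1, 2)) = Mul(3, I, Pow(3545, Rational(1, 2)))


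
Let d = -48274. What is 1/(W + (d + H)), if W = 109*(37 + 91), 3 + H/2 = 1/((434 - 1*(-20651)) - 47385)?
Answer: -13150/451413201 ≈ -2.9131e-5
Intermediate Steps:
H = -78901/13150 (H = -6 + 2/((434 - 1*(-20651)) - 47385) = -6 + 2/((434 + 20651) - 47385) = -6 + 2/(21085 - 47385) = -6 + 2/(-26300) = -6 + 2*(-1/26300) = -6 - 1/13150 = -78901/13150 ≈ -6.0001)
W = 13952 (W = 109*128 = 13952)
1/(W + (d + H)) = 1/(13952 + (-48274 - 78901/13150)) = 1/(13952 - 634882001/13150) = 1/(-451413201/13150) = -13150/451413201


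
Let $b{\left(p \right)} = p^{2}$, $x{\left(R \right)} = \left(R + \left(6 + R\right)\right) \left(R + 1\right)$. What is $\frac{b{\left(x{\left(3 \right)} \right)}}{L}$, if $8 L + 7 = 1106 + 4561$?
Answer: $\frac{4608}{1415} \approx 3.2565$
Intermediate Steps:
$x{\left(R \right)} = \left(1 + R\right) \left(6 + 2 R\right)$ ($x{\left(R \right)} = \left(6 + 2 R\right) \left(1 + R\right) = \left(1 + R\right) \left(6 + 2 R\right)$)
$L = \frac{1415}{2}$ ($L = - \frac{7}{8} + \frac{1106 + 4561}{8} = - \frac{7}{8} + \frac{1}{8} \cdot 5667 = - \frac{7}{8} + \frac{5667}{8} = \frac{1415}{2} \approx 707.5$)
$\frac{b{\left(x{\left(3 \right)} \right)}}{L} = \frac{\left(6 + 2 \cdot 3^{2} + 8 \cdot 3\right)^{2}}{\frac{1415}{2}} = \left(6 + 2 \cdot 9 + 24\right)^{2} \cdot \frac{2}{1415} = \left(6 + 18 + 24\right)^{2} \cdot \frac{2}{1415} = 48^{2} \cdot \frac{2}{1415} = 2304 \cdot \frac{2}{1415} = \frac{4608}{1415}$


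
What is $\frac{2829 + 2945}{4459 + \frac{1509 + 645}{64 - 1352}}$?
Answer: $\frac{3718456}{2870519} \approx 1.2954$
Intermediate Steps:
$\frac{2829 + 2945}{4459 + \frac{1509 + 645}{64 - 1352}} = \frac{5774}{4459 + \frac{2154}{-1288}} = \frac{5774}{4459 + 2154 \left(- \frac{1}{1288}\right)} = \frac{5774}{4459 - \frac{1077}{644}} = \frac{5774}{\frac{2870519}{644}} = 5774 \cdot \frac{644}{2870519} = \frac{3718456}{2870519}$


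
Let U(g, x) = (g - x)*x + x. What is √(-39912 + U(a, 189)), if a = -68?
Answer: 2*I*√22074 ≈ 297.15*I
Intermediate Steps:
U(g, x) = x + x*(g - x) (U(g, x) = x*(g - x) + x = x + x*(g - x))
√(-39912 + U(a, 189)) = √(-39912 + 189*(1 - 68 - 1*189)) = √(-39912 + 189*(1 - 68 - 189)) = √(-39912 + 189*(-256)) = √(-39912 - 48384) = √(-88296) = 2*I*√22074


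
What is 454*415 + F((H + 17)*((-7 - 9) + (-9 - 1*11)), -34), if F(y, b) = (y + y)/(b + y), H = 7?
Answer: 84596954/449 ≈ 1.8841e+5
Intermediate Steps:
F(y, b) = 2*y/(b + y) (F(y, b) = (2*y)/(b + y) = 2*y/(b + y))
454*415 + F((H + 17)*((-7 - 9) + (-9 - 1*11)), -34) = 454*415 + 2*((7 + 17)*((-7 - 9) + (-9 - 1*11)))/(-34 + (7 + 17)*((-7 - 9) + (-9 - 1*11))) = 188410 + 2*(24*(-16 + (-9 - 11)))/(-34 + 24*(-16 + (-9 - 11))) = 188410 + 2*(24*(-16 - 20))/(-34 + 24*(-16 - 20)) = 188410 + 2*(24*(-36))/(-34 + 24*(-36)) = 188410 + 2*(-864)/(-34 - 864) = 188410 + 2*(-864)/(-898) = 188410 + 2*(-864)*(-1/898) = 188410 + 864/449 = 84596954/449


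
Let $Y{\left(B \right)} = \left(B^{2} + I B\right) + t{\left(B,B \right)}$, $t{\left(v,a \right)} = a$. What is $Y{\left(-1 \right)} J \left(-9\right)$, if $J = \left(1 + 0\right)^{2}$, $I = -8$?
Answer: $-72$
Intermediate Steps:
$Y{\left(B \right)} = B^{2} - 7 B$ ($Y{\left(B \right)} = \left(B^{2} - 8 B\right) + B = B^{2} - 7 B$)
$J = 1$ ($J = 1^{2} = 1$)
$Y{\left(-1 \right)} J \left(-9\right) = - (-7 - 1) 1 \left(-9\right) = \left(-1\right) \left(-8\right) 1 \left(-9\right) = 8 \cdot 1 \left(-9\right) = 8 \left(-9\right) = -72$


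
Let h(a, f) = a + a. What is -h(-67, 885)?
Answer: 134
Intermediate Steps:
h(a, f) = 2*a
-h(-67, 885) = -2*(-67) = -1*(-134) = 134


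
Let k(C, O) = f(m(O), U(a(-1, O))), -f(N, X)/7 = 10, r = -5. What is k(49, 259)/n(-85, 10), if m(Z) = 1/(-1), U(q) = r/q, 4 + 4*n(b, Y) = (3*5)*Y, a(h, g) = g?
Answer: -140/73 ≈ -1.9178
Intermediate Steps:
n(b, Y) = -1 + 15*Y/4 (n(b, Y) = -1 + ((3*5)*Y)/4 = -1 + (15*Y)/4 = -1 + 15*Y/4)
U(q) = -5/q
m(Z) = -1
f(N, X) = -70 (f(N, X) = -7*10 = -70)
k(C, O) = -70
k(49, 259)/n(-85, 10) = -70/(-1 + (15/4)*10) = -70/(-1 + 75/2) = -70/73/2 = -70*2/73 = -140/73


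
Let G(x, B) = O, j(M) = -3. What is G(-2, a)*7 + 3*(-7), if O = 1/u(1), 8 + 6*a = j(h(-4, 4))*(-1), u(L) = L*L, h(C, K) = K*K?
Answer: -14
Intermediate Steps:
h(C, K) = K²
u(L) = L²
a = -⅚ (a = -4/3 + (-3*(-1))/6 = -4/3 + (⅙)*3 = -4/3 + ½ = -⅚ ≈ -0.83333)
O = 1 (O = 1/(1²) = 1/1 = 1)
G(x, B) = 1
G(-2, a)*7 + 3*(-7) = 1*7 + 3*(-7) = 7 - 21 = -14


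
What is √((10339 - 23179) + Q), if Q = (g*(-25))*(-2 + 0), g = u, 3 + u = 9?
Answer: 2*I*√3135 ≈ 111.98*I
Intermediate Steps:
u = 6 (u = -3 + 9 = 6)
g = 6
Q = 300 (Q = (6*(-25))*(-2 + 0) = -150*(-2) = 300)
√((10339 - 23179) + Q) = √((10339 - 23179) + 300) = √(-12840 + 300) = √(-12540) = 2*I*√3135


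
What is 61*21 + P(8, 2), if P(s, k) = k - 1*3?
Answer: 1280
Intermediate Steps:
P(s, k) = -3 + k (P(s, k) = k - 3 = -3 + k)
61*21 + P(8, 2) = 61*21 + (-3 + 2) = 1281 - 1 = 1280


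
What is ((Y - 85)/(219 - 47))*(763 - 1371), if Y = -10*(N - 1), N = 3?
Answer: 15960/43 ≈ 371.16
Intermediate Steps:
Y = -20 (Y = -10*(3 - 1) = -10*2 = -20)
((Y - 85)/(219 - 47))*(763 - 1371) = ((-20 - 85)/(219 - 47))*(763 - 1371) = -105/172*(-608) = 15960/43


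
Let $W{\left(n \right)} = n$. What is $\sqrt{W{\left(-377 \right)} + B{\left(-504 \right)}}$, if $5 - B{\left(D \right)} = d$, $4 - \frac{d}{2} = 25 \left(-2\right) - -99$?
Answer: $i \sqrt{282} \approx 16.793 i$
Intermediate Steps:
$d = -90$ ($d = 8 - 2 \left(25 \left(-2\right) - -99\right) = 8 - 2 \left(-50 + 99\right) = 8 - 98 = -90$)
$B{\left(D \right)} = 95$ ($B{\left(D \right)} = 5 - -90 = 5 + 90 = 95$)
$\sqrt{W{\left(-377 \right)} + B{\left(-504 \right)}} = \sqrt{-377 + 95} = \sqrt{-282} = i \sqrt{282}$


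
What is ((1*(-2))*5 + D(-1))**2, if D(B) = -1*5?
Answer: 225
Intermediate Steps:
D(B) = -5
((1*(-2))*5 + D(-1))**2 = ((1*(-2))*5 - 5)**2 = (-2*5 - 5)**2 = (-10 - 5)**2 = (-15)**2 = 225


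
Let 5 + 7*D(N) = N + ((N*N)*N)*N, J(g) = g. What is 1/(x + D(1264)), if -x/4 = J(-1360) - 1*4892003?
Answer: 7/2552769523839 ≈ 2.7421e-12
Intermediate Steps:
D(N) = -5/7 + N/7 + N⁴/7 (D(N) = -5/7 + (N + ((N*N)*N)*N)/7 = -5/7 + (N + (N²*N)*N)/7 = -5/7 + (N + N³*N)/7 = -5/7 + (N + N⁴)/7 = -5/7 + (N/7 + N⁴/7) = -5/7 + N/7 + N⁴/7)
x = 19573452 (x = -4*(-1360 - 1*4892003) = -4*(-1360 - 4892003) = -4*(-4893363) = 19573452)
1/(x + D(1264)) = 1/(19573452 + (-5/7 + (⅐)*1264 + (⅐)*1264⁴)) = 1/(19573452 + (-5/7 + 1264/7 + (⅐)*2552632508416)) = 1/(19573452 + (-5/7 + 1264/7 + 2552632508416/7)) = 1/(19573452 + 2552632509675/7) = 1/(2552769523839/7) = 7/2552769523839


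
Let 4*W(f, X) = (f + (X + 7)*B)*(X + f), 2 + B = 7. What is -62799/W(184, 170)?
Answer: -41866/63071 ≈ -0.66379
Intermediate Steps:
B = 5 (B = -2 + 7 = 5)
W(f, X) = (X + f)*(35 + f + 5*X)/4 (W(f, X) = ((f + (X + 7)*5)*(X + f))/4 = ((f + (7 + X)*5)*(X + f))/4 = ((f + (35 + 5*X))*(X + f))/4 = ((35 + f + 5*X)*(X + f))/4 = ((X + f)*(35 + f + 5*X))/4 = (X + f)*(35 + f + 5*X)/4)
-62799/W(184, 170) = -62799/((1/4)*184**2 + (5/4)*170**2 + (35/4)*170 + (35/4)*184 + (3/2)*170*184) = -62799/((1/4)*33856 + (5/4)*28900 + 2975/2 + 1610 + 46920) = -62799/(8464 + 36125 + 2975/2 + 1610 + 46920) = -62799/189213/2 = -62799*2/189213 = -41866/63071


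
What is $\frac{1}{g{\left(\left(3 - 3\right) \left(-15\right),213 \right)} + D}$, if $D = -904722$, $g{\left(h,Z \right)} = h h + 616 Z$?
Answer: $- \frac{1}{773514} \approx -1.2928 \cdot 10^{-6}$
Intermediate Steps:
$g{\left(h,Z \right)} = h^{2} + 616 Z$
$\frac{1}{g{\left(\left(3 - 3\right) \left(-15\right),213 \right)} + D} = \frac{1}{\left(\left(\left(3 - 3\right) \left(-15\right)\right)^{2} + 616 \cdot 213\right) - 904722} = \frac{1}{\left(\left(0 \left(-15\right)\right)^{2} + 131208\right) - 904722} = \frac{1}{\left(0^{2} + 131208\right) - 904722} = \frac{1}{\left(0 + 131208\right) - 904722} = \frac{1}{131208 - 904722} = \frac{1}{-773514} = - \frac{1}{773514}$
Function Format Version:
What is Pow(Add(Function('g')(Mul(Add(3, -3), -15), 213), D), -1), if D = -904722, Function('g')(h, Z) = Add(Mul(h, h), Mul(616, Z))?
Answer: Rational(-1, 773514) ≈ -1.2928e-6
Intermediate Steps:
Function('g')(h, Z) = Add(Pow(h, 2), Mul(616, Z))
Pow(Add(Function('g')(Mul(Add(3, -3), -15), 213), D), -1) = Pow(Add(Add(Pow(Mul(Add(3, -3), -15), 2), Mul(616, 213)), -904722), -1) = Pow(Add(Add(Pow(Mul(0, -15), 2), 131208), -904722), -1) = Pow(Add(Add(Pow(0, 2), 131208), -904722), -1) = Pow(Add(Add(0, 131208), -904722), -1) = Pow(Add(131208, -904722), -1) = Pow(-773514, -1) = Rational(-1, 773514)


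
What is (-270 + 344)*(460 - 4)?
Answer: 33744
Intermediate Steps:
(-270 + 344)*(460 - 4) = 74*456 = 33744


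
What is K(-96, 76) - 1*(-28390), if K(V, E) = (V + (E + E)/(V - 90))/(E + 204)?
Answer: 184816649/6510 ≈ 28390.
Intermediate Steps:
K(V, E) = (V + 2*E/(-90 + V))/(204 + E) (K(V, E) = (V + (2*E)/(-90 + V))/(204 + E) = (V + 2*E/(-90 + V))/(204 + E))
K(-96, 76) - 1*(-28390) = ((-96)² - 90*(-96) + 2*76)/(-18360 - 90*76 + 204*(-96) + 76*(-96)) - 1*(-28390) = (9216 + 8640 + 152)/(-18360 - 6840 - 19584 - 7296) + 28390 = 18008/(-52080) + 28390 = -1/52080*18008 + 28390 = -2251/6510 + 28390 = 184816649/6510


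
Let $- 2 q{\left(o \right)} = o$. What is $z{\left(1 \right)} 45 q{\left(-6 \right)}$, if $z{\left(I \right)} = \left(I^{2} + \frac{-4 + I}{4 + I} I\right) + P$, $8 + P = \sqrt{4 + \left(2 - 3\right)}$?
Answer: $-1026 + 135 \sqrt{3} \approx -792.17$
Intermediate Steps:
$q{\left(o \right)} = - \frac{o}{2}$
$P = -8 + \sqrt{3}$ ($P = -8 + \sqrt{4 + \left(2 - 3\right)} = -8 + \sqrt{4 - 1} = -8 + \sqrt{3} \approx -6.268$)
$z{\left(I \right)} = -8 + \sqrt{3} + I^{2} + \frac{I \left(-4 + I\right)}{4 + I}$ ($z{\left(I \right)} = \left(I^{2} + \frac{-4 + I}{4 + I} I\right) - \left(8 - \sqrt{3}\right) = \left(I^{2} + \frac{I \left(-4 + I\right)}{4 + I}\right) - \left(8 - \sqrt{3}\right) = -8 + \sqrt{3} + I^{2} + \frac{I \left(-4 + I\right)}{4 + I}$)
$z{\left(1 \right)} 45 q{\left(-6 \right)} = \frac{-32 + 1^{3} - 12 + 4 \sqrt{3} + 5 \cdot 1^{2} + 1 \sqrt{3}}{4 + 1} \cdot 45 \left(\left(- \frac{1}{2}\right) \left(-6\right)\right) = \frac{-32 + 1 - 12 + 4 \sqrt{3} + 5 \cdot 1 + \sqrt{3}}{5} \cdot 45 \cdot 3 = \frac{-32 + 1 - 12 + 4 \sqrt{3} + 5 + \sqrt{3}}{5} \cdot 45 \cdot 3 = \frac{-38 + 5 \sqrt{3}}{5} \cdot 45 \cdot 3 = \left(- \frac{38}{5} + \sqrt{3}\right) 45 \cdot 3 = \left(-342 + 45 \sqrt{3}\right) 3 = -1026 + 135 \sqrt{3}$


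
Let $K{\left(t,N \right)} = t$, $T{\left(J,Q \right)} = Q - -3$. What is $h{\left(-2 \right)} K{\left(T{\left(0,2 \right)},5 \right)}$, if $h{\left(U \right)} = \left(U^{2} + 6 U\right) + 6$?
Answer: $-10$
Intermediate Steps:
$T{\left(J,Q \right)} = 3 + Q$ ($T{\left(J,Q \right)} = Q + 3 = 3 + Q$)
$h{\left(U \right)} = 6 + U^{2} + 6 U$
$h{\left(-2 \right)} K{\left(T{\left(0,2 \right)},5 \right)} = \left(6 + \left(-2\right)^{2} + 6 \left(-2\right)\right) \left(3 + 2\right) = \left(6 + 4 - 12\right) 5 = \left(-2\right) 5 = -10$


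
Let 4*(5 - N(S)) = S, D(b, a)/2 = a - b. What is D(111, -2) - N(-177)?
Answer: -1101/4 ≈ -275.25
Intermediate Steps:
D(b, a) = -2*b + 2*a (D(b, a) = 2*(a - b) = -2*b + 2*a)
N(S) = 5 - S/4
D(111, -2) - N(-177) = (-2*111 + 2*(-2)) - (5 - ¼*(-177)) = (-222 - 4) - (5 + 177/4) = -226 - 1*197/4 = -226 - 197/4 = -1101/4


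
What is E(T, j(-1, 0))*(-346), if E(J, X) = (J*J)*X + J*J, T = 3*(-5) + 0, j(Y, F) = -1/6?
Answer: -64875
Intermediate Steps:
j(Y, F) = -⅙ (j(Y, F) = -1*⅙ = -⅙)
T = -15 (T = -15 + 0 = -15)
E(J, X) = J² + X*J² (E(J, X) = J²*X + J² = X*J² + J² = J² + X*J²)
E(T, j(-1, 0))*(-346) = ((-15)²*(1 - ⅙))*(-346) = (225*(⅚))*(-346) = (375/2)*(-346) = -64875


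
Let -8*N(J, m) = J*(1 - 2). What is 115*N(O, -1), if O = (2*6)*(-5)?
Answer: -1725/2 ≈ -862.50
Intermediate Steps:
O = -60 (O = 12*(-5) = -60)
N(J, m) = J/8 (N(J, m) = -J*(1 - 2)/8 = -J*(-1)/8 = -(-1)*J/8 = J/8)
115*N(O, -1) = 115*((⅛)*(-60)) = 115*(-15/2) = -1725/2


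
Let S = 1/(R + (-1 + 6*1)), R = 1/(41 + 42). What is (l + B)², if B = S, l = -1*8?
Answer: 10530025/173056 ≈ 60.847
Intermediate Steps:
l = -8
R = 1/83 ≈ 0.012048
S = 83/416 (S = 1/(1/83 + (-1 + 6*1)) = 1/(1/83 + (-1 + 6)) = 1/(1/83 + 5) = 1/(416/83) = 83/416 ≈ 0.19952)
B = 83/416 ≈ 0.19952
(l + B)² = (-8 + 83/416)² = (-3245/416)² = 10530025/173056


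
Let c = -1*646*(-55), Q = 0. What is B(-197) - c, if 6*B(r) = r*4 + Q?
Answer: -106984/3 ≈ -35661.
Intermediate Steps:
c = 35530 (c = -646*(-55) = 35530)
B(r) = 2*r/3 (B(r) = (r*4 + 0)/6 = (4*r + 0)/6 = (4*r)/6 = 2*r/3)
B(-197) - c = (⅔)*(-197) - 1*35530 = -394/3 - 35530 = -106984/3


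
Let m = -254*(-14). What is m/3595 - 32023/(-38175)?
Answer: 50174597/27447825 ≈ 1.8280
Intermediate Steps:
m = 3556
m/3595 - 32023/(-38175) = 3556/3595 - 32023/(-38175) = 3556*(1/3595) - 32023*(-1/38175) = 3556/3595 + 32023/38175 = 50174597/27447825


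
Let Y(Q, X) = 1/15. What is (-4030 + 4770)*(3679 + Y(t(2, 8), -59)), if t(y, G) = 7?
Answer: 8167528/3 ≈ 2.7225e+6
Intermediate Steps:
Y(Q, X) = 1/15
(-4030 + 4770)*(3679 + Y(t(2, 8), -59)) = (-4030 + 4770)*(3679 + 1/15) = 740*(55186/15) = 8167528/3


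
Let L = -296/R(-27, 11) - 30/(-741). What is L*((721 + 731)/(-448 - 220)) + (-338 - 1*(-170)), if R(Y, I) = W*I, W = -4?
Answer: -7536636/41249 ≈ -182.71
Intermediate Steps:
R(Y, I) = -4*I
L = 18388/2717 (L = -296/((-4*11)) - 30/(-741) = -296/(-44) - 30*(-1/741) = -296*(-1/44) + 10/247 = 74/11 + 10/247 = 18388/2717 ≈ 6.7678)
L*((721 + 731)/(-448 - 220)) + (-338 - 1*(-170)) = 18388*((721 + 731)/(-448 - 220))/2717 + (-338 - 1*(-170)) = 18388*(1452/(-668))/2717 + (-338 + 170) = 18388*(1452*(-1/668))/2717 - 168 = (18388/2717)*(-363/167) - 168 = -606804/41249 - 168 = -7536636/41249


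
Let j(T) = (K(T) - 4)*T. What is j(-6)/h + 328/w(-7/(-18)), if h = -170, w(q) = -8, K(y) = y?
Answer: -703/17 ≈ -41.353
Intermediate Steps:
j(T) = T*(-4 + T) (j(T) = (T - 4)*T = (-4 + T)*T = T*(-4 + T))
j(-6)/h + 328/w(-7/(-18)) = -6*(-4 - 6)/(-170) + 328/(-8) = -6*(-10)*(-1/170) + 328*(-1/8) = 60*(-1/170) - 41 = -6/17 - 41 = -703/17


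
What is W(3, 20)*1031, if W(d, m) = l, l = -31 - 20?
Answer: -52581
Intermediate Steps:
l = -51
W(d, m) = -51
W(3, 20)*1031 = -51*1031 = -52581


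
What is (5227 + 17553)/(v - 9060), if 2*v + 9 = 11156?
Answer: -45560/6973 ≈ -6.5338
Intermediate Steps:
v = 11147/2 (v = -9/2 + (½)*11156 = -9/2 + 5578 = 11147/2 ≈ 5573.5)
(5227 + 17553)/(v - 9060) = (5227 + 17553)/(11147/2 - 9060) = 22780/(-6973/2) = 22780*(-2/6973) = -45560/6973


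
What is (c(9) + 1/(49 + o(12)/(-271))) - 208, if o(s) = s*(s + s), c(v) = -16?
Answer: -2909713/12991 ≈ -223.98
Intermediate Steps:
o(s) = 2*s² (o(s) = s*(2*s) = 2*s²)
(c(9) + 1/(49 + o(12)/(-271))) - 208 = (-16 + 1/(49 + (2*12²)/(-271))) - 208 = (-16 + 1/(49 + (2*144)*(-1/271))) - 208 = (-16 + 1/(49 + 288*(-1/271))) - 208 = (-16 + 1/(49 - 288/271)) - 208 = (-16 + 1/(12991/271)) - 208 = (-16 + 271/12991) - 208 = -207585/12991 - 208 = -2909713/12991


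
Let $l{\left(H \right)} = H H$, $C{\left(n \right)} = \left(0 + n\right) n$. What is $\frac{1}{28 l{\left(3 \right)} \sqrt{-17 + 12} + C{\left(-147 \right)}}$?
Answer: $\frac{49}{1059561} - \frac{4 i \sqrt{5}}{7416927} \approx 4.6246 \cdot 10^{-5} - 1.2059 \cdot 10^{-6} i$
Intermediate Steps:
$C{\left(n \right)} = n^{2}$ ($C{\left(n \right)} = n n = n^{2}$)
$l{\left(H \right)} = H^{2}$
$\frac{1}{28 l{\left(3 \right)} \sqrt{-17 + 12} + C{\left(-147 \right)}} = \frac{1}{28 \cdot 3^{2} \sqrt{-17 + 12} + \left(-147\right)^{2}} = \frac{1}{28 \cdot 9 \sqrt{-5} + 21609} = \frac{1}{252 i \sqrt{5} + 21609} = \frac{1}{21609 + 252 i \sqrt{5}}$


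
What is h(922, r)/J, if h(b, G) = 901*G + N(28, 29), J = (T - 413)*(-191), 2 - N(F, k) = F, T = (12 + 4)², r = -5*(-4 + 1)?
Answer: 13489/29987 ≈ 0.44983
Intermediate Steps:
r = 15 (r = -5*(-3) = 15)
T = 256 (T = 16² = 256)
N(F, k) = 2 - F
J = 29987 (J = (256 - 413)*(-191) = -157*(-191) = 29987)
h(b, G) = -26 + 901*G (h(b, G) = 901*G + (2 - 1*28) = 901*G + (2 - 28) = 901*G - 26 = -26 + 901*G)
h(922, r)/J = (-26 + 901*15)/29987 = (-26 + 13515)*(1/29987) = 13489*(1/29987) = 13489/29987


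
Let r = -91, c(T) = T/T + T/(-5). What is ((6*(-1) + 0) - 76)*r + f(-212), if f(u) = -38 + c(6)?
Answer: 37119/5 ≈ 7423.8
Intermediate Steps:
c(T) = 1 - T/5 (c(T) = 1 + T*(-⅕) = 1 - T/5)
f(u) = -191/5 (f(u) = -38 + (1 - ⅕*6) = -38 + (1 - 6/5) = -38 - ⅕ = -191/5)
((6*(-1) + 0) - 76)*r + f(-212) = ((6*(-1) + 0) - 76)*(-91) - 191/5 = ((-6 + 0) - 76)*(-91) - 191/5 = (-6 - 76)*(-91) - 191/5 = -82*(-91) - 191/5 = 7462 - 191/5 = 37119/5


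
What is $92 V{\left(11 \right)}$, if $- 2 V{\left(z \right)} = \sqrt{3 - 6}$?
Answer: $- 46 i \sqrt{3} \approx - 79.674 i$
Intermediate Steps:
$V{\left(z \right)} = - \frac{i \sqrt{3}}{2}$ ($V{\left(z \right)} = - \frac{\sqrt{3 - 6}}{2} = - \frac{\sqrt{-3}}{2} = - \frac{i \sqrt{3}}{2}$)
$92 V{\left(11 \right)} = 92 \left(- \frac{i \sqrt{3}}{2}\right) = - 46 i \sqrt{3}$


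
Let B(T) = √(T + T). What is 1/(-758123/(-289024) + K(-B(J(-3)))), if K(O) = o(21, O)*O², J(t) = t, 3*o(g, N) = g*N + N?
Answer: 219115741952/970915830325945 - 3675534393344*I*√6/970915830325945 ≈ 0.00022568 - 0.0092729*I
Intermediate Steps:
o(g, N) = N/3 + N*g/3 (o(g, N) = (g*N + N)/3 = (N*g + N)/3 = (N + N*g)/3 = N/3 + N*g/3)
B(T) = √2*√T (B(T) = √(2*T) = √2*√T)
K(O) = 22*O³/3 (K(O) = (O*(1 + 21)/3)*O² = ((⅓)*O*22)*O² = (22*O/3)*O² = 22*O³/3)
1/(-758123/(-289024) + K(-B(J(-3)))) = 1/(-758123/(-289024) + 22*(-√2*√(-3))³/3) = 1/(-758123*(-1/289024) + 22*(-√2*I*√3)³/3) = 1/(758123/289024 + 22*(-I*√6)³/3) = 1/(758123/289024 + 22*(6*I*√6)/3) = 1/(758123/289024 + 44*I*√6)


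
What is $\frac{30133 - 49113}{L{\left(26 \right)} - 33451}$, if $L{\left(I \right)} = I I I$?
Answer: $\frac{3796}{3175} \approx 1.1956$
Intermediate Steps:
$L{\left(I \right)} = I^{3}$ ($L{\left(I \right)} = I I^{2} = I^{3}$)
$\frac{30133 - 49113}{L{\left(26 \right)} - 33451} = \frac{30133 - 49113}{26^{3} - 33451} = - \frac{18980}{17576 - 33451} = - \frac{18980}{-15875} = \left(-18980\right) \left(- \frac{1}{15875}\right) = \frac{3796}{3175}$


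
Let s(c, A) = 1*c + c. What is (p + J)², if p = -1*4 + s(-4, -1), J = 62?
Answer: 2500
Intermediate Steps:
s(c, A) = 2*c (s(c, A) = c + c = 2*c)
p = -12 (p = -1*4 + 2*(-4) = -4 - 8 = -12)
(p + J)² = (-12 + 62)² = 50² = 2500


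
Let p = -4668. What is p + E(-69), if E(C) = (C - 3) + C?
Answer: -4809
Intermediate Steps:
E(C) = -3 + 2*C (E(C) = (-3 + C) + C = -3 + 2*C)
p + E(-69) = -4668 + (-3 + 2*(-69)) = -4668 + (-3 - 138) = -4668 - 141 = -4809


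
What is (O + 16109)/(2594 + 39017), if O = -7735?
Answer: 8374/41611 ≈ 0.20124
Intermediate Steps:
(O + 16109)/(2594 + 39017) = (-7735 + 16109)/(2594 + 39017) = 8374/41611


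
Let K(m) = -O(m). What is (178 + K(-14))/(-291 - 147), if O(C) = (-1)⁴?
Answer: -59/146 ≈ -0.40411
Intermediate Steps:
O(C) = 1
K(m) = -1 (K(m) = -1*1 = -1)
(178 + K(-14))/(-291 - 147) = (178 - 1)/(-291 - 147) = 177/(-438) = 177*(-1/438) = -59/146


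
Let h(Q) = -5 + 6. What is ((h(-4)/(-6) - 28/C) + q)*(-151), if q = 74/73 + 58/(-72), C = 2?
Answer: 5539133/2628 ≈ 2107.7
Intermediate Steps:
h(Q) = 1
q = 547/2628 (q = 74*(1/73) + 58*(-1/72) = 74/73 - 29/36 = 547/2628 ≈ 0.20814)
((h(-4)/(-6) - 28/C) + q)*(-151) = ((1/(-6) - 28/2) + 547/2628)*(-151) = ((1*(-1/6) - 28*1/2) + 547/2628)*(-151) = ((-1/6 - 14) + 547/2628)*(-151) = (-85/6 + 547/2628)*(-151) = -36683/2628*(-151) = 5539133/2628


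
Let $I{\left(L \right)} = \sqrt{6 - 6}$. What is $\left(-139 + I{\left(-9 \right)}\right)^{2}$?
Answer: $19321$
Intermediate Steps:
$I{\left(L \right)} = 0$ ($I{\left(L \right)} = \sqrt{0} = 0$)
$\left(-139 + I{\left(-9 \right)}\right)^{2} = \left(-139 + 0\right)^{2} = \left(-139\right)^{2} = 19321$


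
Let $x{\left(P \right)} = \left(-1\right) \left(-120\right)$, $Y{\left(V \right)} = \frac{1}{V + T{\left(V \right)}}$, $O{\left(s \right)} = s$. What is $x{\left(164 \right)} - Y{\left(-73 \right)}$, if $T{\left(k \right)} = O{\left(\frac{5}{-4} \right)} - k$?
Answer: $\frac{604}{5} \approx 120.8$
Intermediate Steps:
$T{\left(k \right)} = - \frac{5}{4} - k$ ($T{\left(k \right)} = \frac{5}{-4} - k = 5 \left(- \frac{1}{4}\right) - k = - \frac{5}{4} - k$)
$Y{\left(V \right)} = - \frac{4}{5}$ ($Y{\left(V \right)} = \frac{1}{V - \left(\frac{5}{4} + V\right)} = \frac{1}{- \frac{5}{4}} = - \frac{4}{5}$)
$x{\left(P \right)} = 120$
$x{\left(164 \right)} - Y{\left(-73 \right)} = 120 - - \frac{4}{5} = 120 + \frac{4}{5} = \frac{604}{5}$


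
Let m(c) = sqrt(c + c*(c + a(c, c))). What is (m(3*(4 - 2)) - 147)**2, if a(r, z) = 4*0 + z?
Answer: (147 - sqrt(78))**2 ≈ 19090.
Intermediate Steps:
a(r, z) = z (a(r, z) = 0 + z = z)
m(c) = sqrt(c + 2*c**2) (m(c) = sqrt(c + c*(c + c)) = sqrt(c + c*(2*c)) = sqrt(c + 2*c**2))
(m(3*(4 - 2)) - 147)**2 = (sqrt((3*(4 - 2))*(1 + 2*(3*(4 - 2)))) - 147)**2 = (sqrt((3*2)*(1 + 2*(3*2))) - 147)**2 = (sqrt(6*(1 + 2*6)) - 147)**2 = (sqrt(6*(1 + 12)) - 147)**2 = (sqrt(6*13) - 147)**2 = (sqrt(78) - 147)**2 = (-147 + sqrt(78))**2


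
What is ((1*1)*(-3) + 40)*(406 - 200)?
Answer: 7622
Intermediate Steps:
((1*1)*(-3) + 40)*(406 - 200) = (1*(-3) + 40)*206 = (-3 + 40)*206 = 37*206 = 7622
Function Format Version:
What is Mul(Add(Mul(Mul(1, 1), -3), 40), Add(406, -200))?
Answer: 7622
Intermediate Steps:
Mul(Add(Mul(Mul(1, 1), -3), 40), Add(406, -200)) = Mul(Add(Mul(1, -3), 40), 206) = Mul(Add(-3, 40), 206) = Mul(37, 206) = 7622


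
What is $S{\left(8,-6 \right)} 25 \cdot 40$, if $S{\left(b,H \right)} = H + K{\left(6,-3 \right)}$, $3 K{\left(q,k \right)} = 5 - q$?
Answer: $- \frac{19000}{3} \approx -6333.3$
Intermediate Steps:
$K{\left(q,k \right)} = \frac{5}{3} - \frac{q}{3}$ ($K{\left(q,k \right)} = \frac{5 - q}{3} = \frac{5}{3} - \frac{q}{3}$)
$S{\left(b,H \right)} = - \frac{1}{3} + H$ ($S{\left(b,H \right)} = H + \left(\frac{5}{3} - 2\right) = H - \frac{1}{3} = - \frac{1}{3} + H$)
$S{\left(8,-6 \right)} 25 \cdot 40 = \left(- \frac{1}{3} - 6\right) 25 \cdot 40 = \left(- \frac{19}{3}\right) 25 \cdot 40 = \left(- \frac{475}{3}\right) 40 = - \frac{19000}{3}$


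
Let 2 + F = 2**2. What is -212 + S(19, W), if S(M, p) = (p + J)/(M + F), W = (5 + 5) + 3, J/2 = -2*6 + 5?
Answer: -4453/21 ≈ -212.05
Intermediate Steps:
J = -14 (J = 2*(-2*6 + 5) = 2*(-12 + 5) = 2*(-7) = -14)
F = 2 (F = -2 + 2**2 = -2 + 4 = 2)
W = 13 (W = 10 + 3 = 13)
S(M, p) = (-14 + p)/(2 + M) (S(M, p) = (p - 14)/(M + 2) = (-14 + p)/(2 + M))
-212 + S(19, W) = -212 + (-14 + 13)/(2 + 19) = -212 - 1/21 = -4453/21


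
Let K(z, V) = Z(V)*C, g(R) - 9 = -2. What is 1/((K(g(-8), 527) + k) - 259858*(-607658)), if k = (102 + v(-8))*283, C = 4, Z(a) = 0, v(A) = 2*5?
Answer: 1/138644464596 ≈ 7.2127e-12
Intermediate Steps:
v(A) = 10
g(R) = 7 (g(R) = 9 - 2 = 7)
k = 31696 (k = (102 + 10)*283 = 112*283 = 31696)
K(z, V) = 0 (K(z, V) = 0*4 = 0)
1/((K(g(-8), 527) + k) - 259858*(-607658)) = 1/(((0 + 31696) - 259858)*(-607658)) = -1/607658/(31696 - 259858) = -1/607658/(-228162) = -1/228162*(-1/607658) = 1/138644464596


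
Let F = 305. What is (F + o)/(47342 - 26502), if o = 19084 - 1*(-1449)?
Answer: 10419/10420 ≈ 0.99990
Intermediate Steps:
o = 20533 (o = 19084 + 1449 = 20533)
(F + o)/(47342 - 26502) = (305 + 20533)/(47342 - 26502) = 20838/20840 = 20838*(1/20840) = 10419/10420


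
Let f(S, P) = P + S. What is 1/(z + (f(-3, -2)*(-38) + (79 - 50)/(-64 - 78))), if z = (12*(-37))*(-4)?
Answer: 142/279143 ≈ 0.00050870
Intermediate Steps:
z = 1776 (z = -444*(-4) = 1776)
1/(z + (f(-3, -2)*(-38) + (79 - 50)/(-64 - 78))) = 1/(1776 + ((-2 - 3)*(-38) + (79 - 50)/(-64 - 78))) = 1/(1776 + (-5*(-38) + 29/(-142))) = 1/(1776 + (190 + 29*(-1/142))) = 1/(1776 + (190 - 29/142)) = 1/(1776 + 26951/142) = 1/(279143/142) = 142/279143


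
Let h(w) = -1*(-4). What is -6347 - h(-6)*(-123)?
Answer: -5855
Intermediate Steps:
h(w) = 4
-6347 - h(-6)*(-123) = -6347 - 4*(-123) = -6347 - 1*(-492) = -6347 + 492 = -5855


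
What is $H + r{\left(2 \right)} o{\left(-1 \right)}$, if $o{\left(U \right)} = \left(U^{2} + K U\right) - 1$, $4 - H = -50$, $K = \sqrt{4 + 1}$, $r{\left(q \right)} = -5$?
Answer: $54 + 5 \sqrt{5} \approx 65.18$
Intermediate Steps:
$K = \sqrt{5} \approx 2.2361$
$H = 54$ ($H = 4 - -50 = 4 + 50 = 54$)
$o{\left(U \right)} = -1 + U^{2} + U \sqrt{5}$ ($o{\left(U \right)} = \left(U^{2} + \sqrt{5} U\right) - 1 = \left(U^{2} + U \sqrt{5}\right) - 1 = -1 + U^{2} + U \sqrt{5}$)
$H + r{\left(2 \right)} o{\left(-1 \right)} = 54 - 5 \left(-1 + \left(-1\right)^{2} - \sqrt{5}\right) = 54 - 5 \left(-1 + 1 - \sqrt{5}\right) = 54 - 5 \left(- \sqrt{5}\right) = 54 + 5 \sqrt{5}$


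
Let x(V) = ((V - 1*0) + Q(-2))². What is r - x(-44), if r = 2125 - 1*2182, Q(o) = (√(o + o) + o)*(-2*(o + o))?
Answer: -3401 + 1920*I ≈ -3401.0 + 1920.0*I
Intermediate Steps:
Q(o) = -4*o*(o + √2*√o) (Q(o) = (√(2*o) + o)*(-4*o) = (√2*√o + o)*(-4*o) = (o + √2*√o)*(-4*o) = -4*o*(o + √2*√o))
x(V) = (-16 + V + 16*I)² (x(V) = ((V - 1*0) + (-4*(-2)² - 4*√2*(-2)^(3/2)))² = ((V + 0) + (-4*4 - 4*√2*(-2*I*√2)))² = (V + (-16 + 16*I))² = (-16 + V + 16*I)²)
r = -57 (r = 2125 - 2182 = -57)
r - x(-44) = -57 - (16 - 1*(-44) - 16*I)² = -57 - (16 + 44 - 16*I)² = -57 - (60 - 16*I)²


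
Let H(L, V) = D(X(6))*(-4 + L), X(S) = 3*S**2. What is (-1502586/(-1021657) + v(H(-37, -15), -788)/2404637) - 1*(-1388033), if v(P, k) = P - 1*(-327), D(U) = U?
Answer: 3410004022783943722/2456714223509 ≈ 1.3880e+6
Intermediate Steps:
H(L, V) = -432 + 108*L (H(L, V) = (3*6**2)*(-4 + L) = (3*36)*(-4 + L) = 108*(-4 + L) = -432 + 108*L)
v(P, k) = 327 + P (v(P, k) = P + 327 = 327 + P)
(-1502586/(-1021657) + v(H(-37, -15), -788)/2404637) - 1*(-1388033) = (-1502586/(-1021657) + (327 + (-432 + 108*(-37)))/2404637) - 1*(-1388033) = (-1502586*(-1/1021657) + (327 + (-432 - 3996))*(1/2404637)) + 1388033 = (1502586/1021657 + (327 - 4428)*(1/2404637)) + 1388033 = (1502586/1021657 - 4101*1/2404637) + 1388033 = (1502586/1021657 - 4101/2404637) + 1388033 = 3608984075925/2456714223509 + 1388033 = 3410004022783943722/2456714223509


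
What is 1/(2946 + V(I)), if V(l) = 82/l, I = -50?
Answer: 25/73609 ≈ 0.00033963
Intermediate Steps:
1/(2946 + V(I)) = 1/(2946 + 82/(-50)) = 1/(2946 + 82*(-1/50)) = 1/(2946 - 41/25) = 1/(73609/25) = 25/73609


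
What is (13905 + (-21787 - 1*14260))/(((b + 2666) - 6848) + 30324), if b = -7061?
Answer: -22142/19081 ≈ -1.1604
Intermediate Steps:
(13905 + (-21787 - 1*14260))/(((b + 2666) - 6848) + 30324) = (13905 + (-21787 - 1*14260))/(((-7061 + 2666) - 6848) + 30324) = (13905 + (-21787 - 14260))/((-4395 - 6848) + 30324) = (13905 - 36047)/(-11243 + 30324) = -22142/19081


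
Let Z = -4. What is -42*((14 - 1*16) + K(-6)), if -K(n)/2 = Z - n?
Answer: 252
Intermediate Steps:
K(n) = 8 + 2*n (K(n) = -2*(-4 - n) = 8 + 2*n)
-42*((14 - 1*16) + K(-6)) = -42*((14 - 1*16) + (8 + 2*(-6))) = -42*((14 - 16) + (8 - 12)) = -42*(-2 - 4) = -42*(-6) = 252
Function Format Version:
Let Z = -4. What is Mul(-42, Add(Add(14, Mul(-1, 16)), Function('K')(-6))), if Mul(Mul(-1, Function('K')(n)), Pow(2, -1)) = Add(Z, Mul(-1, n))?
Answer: 252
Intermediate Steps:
Function('K')(n) = Add(8, Mul(2, n)) (Function('K')(n) = Mul(-2, Add(-4, Mul(-1, n))) = Add(8, Mul(2, n)))
Mul(-42, Add(Add(14, Mul(-1, 16)), Function('K')(-6))) = Mul(-42, Add(Add(14, Mul(-1, 16)), Add(8, Mul(2, -6)))) = Mul(-42, Add(Add(14, -16), Add(8, -12))) = Mul(-42, Add(-2, -4)) = Mul(-42, -6) = 252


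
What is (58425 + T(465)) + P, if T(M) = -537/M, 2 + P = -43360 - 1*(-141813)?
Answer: 24315601/155 ≈ 1.5687e+5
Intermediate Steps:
P = 98451 (P = -2 + (-43360 - 1*(-141813)) = -2 + (-43360 + 141813) = -2 + 98453 = 98451)
(58425 + T(465)) + P = (58425 - 537/465) + 98451 = (58425 - 537*1/465) + 98451 = (58425 - 179/155) + 98451 = 9055696/155 + 98451 = 24315601/155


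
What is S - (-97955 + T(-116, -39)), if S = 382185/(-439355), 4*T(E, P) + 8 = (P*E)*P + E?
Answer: 12485953308/87871 ≈ 1.4209e+5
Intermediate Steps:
T(E, P) = -2 + E/4 + E*P**2/4 (T(E, P) = -2 + ((P*E)*P + E)/4 = -2 + ((E*P)*P + E)/4 = -2 + (E*P**2 + E)/4 = -2 + (E + E*P**2)/4 = -2 + (E/4 + E*P**2/4) = -2 + E/4 + E*P**2/4)
S = -76437/87871 (S = 382185*(-1/439355) = -76437/87871 ≈ -0.86988)
S - (-97955 + T(-116, -39)) = -76437/87871 - (-97955 + (-2 + (1/4)*(-116) + (1/4)*(-116)*(-39)**2)) = -76437/87871 - (-97955 + (-2 - 29 + (1/4)*(-116)*1521)) = -76437/87871 - (-97955 + (-2 - 29 - 44109)) = -76437/87871 - (-97955 - 44140) = -76437/87871 - 1*(-142095) = -76437/87871 + 142095 = 12485953308/87871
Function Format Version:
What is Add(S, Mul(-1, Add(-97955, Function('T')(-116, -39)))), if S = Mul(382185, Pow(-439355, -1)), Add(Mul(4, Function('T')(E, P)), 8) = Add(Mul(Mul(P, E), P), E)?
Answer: Rational(12485953308, 87871) ≈ 1.4209e+5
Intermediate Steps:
Function('T')(E, P) = Add(-2, Mul(Rational(1, 4), E), Mul(Rational(1, 4), E, Pow(P, 2))) (Function('T')(E, P) = Add(-2, Mul(Rational(1, 4), Add(Mul(Mul(P, E), P), E))) = Add(-2, Mul(Rational(1, 4), Add(Mul(Mul(E, P), P), E))) = Add(-2, Mul(Rational(1, 4), Add(Mul(E, Pow(P, 2)), E))) = Add(-2, Mul(Rational(1, 4), Add(E, Mul(E, Pow(P, 2))))) = Add(-2, Add(Mul(Rational(1, 4), E), Mul(Rational(1, 4), E, Pow(P, 2)))) = Add(-2, Mul(Rational(1, 4), E), Mul(Rational(1, 4), E, Pow(P, 2))))
S = Rational(-76437, 87871) (S = Mul(382185, Rational(-1, 439355)) = Rational(-76437, 87871) ≈ -0.86988)
Add(S, Mul(-1, Add(-97955, Function('T')(-116, -39)))) = Add(Rational(-76437, 87871), Mul(-1, Add(-97955, Add(-2, Mul(Rational(1, 4), -116), Mul(Rational(1, 4), -116, Pow(-39, 2)))))) = Add(Rational(-76437, 87871), Mul(-1, Add(-97955, Add(-2, -29, Mul(Rational(1, 4), -116, 1521))))) = Add(Rational(-76437, 87871), Mul(-1, Add(-97955, Add(-2, -29, -44109)))) = Add(Rational(-76437, 87871), Mul(-1, Add(-97955, -44140))) = Add(Rational(-76437, 87871), Mul(-1, -142095)) = Add(Rational(-76437, 87871), 142095) = Rational(12485953308, 87871)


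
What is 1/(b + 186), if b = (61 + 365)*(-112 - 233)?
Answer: -1/146784 ≈ -6.8127e-6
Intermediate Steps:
b = -146970 (b = 426*(-345) = -146970)
1/(b + 186) = 1/(-146970 + 186) = 1/(-146784) = -1/146784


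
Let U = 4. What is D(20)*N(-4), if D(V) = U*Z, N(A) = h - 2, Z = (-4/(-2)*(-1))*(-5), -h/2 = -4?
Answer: 240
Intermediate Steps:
h = 8 (h = -2*(-4) = 8)
Z = 10 (Z = (-4*(-½)*(-1))*(-5) = (2*(-1))*(-5) = -2*(-5) = 10)
N(A) = 6 (N(A) = 8 - 2 = 6)
D(V) = 40 (D(V) = 4*10 = 40)
D(20)*N(-4) = 40*6 = 240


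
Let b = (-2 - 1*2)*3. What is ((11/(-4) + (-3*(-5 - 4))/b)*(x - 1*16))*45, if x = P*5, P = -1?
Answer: 4725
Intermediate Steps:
b = -12 (b = (-2 - 2)*3 = -4*3 = -12)
x = -5 (x = -1*5 = -5)
((11/(-4) + (-3*(-5 - 4))/b)*(x - 1*16))*45 = ((11/(-4) - 3*(-5 - 4)/(-12))*(-5 - 1*16))*45 = ((11*(-¼) - 3*(-9)*(-1/12))*(-5 - 16))*45 = ((-11/4 + 27*(-1/12))*(-21))*45 = ((-11/4 - 9/4)*(-21))*45 = -5*(-21)*45 = 105*45 = 4725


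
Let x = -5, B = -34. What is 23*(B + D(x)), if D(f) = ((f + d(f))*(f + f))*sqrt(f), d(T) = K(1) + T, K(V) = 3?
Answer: -782 + 1610*I*sqrt(5) ≈ -782.0 + 3600.1*I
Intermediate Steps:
d(T) = 3 + T
D(f) = 2*f**(3/2)*(3 + 2*f) (D(f) = ((f + (3 + f))*(f + f))*sqrt(f) = ((3 + 2*f)*(2*f))*sqrt(f) = (2*f*(3 + 2*f))*sqrt(f) = 2*f**(3/2)*(3 + 2*f))
23*(B + D(x)) = 23*(-34 + (-5)**(3/2)*(6 + 4*(-5))) = 23*(-34 + (-5*I*sqrt(5))*(6 - 20)) = 23*(-34 - 5*I*sqrt(5)*(-14)) = 23*(-34 + 70*I*sqrt(5)) = -782 + 1610*I*sqrt(5)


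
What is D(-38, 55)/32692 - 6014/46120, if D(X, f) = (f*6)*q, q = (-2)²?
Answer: -1542401/17133580 ≈ -0.090022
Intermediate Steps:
q = 4
D(X, f) = 24*f (D(X, f) = (f*6)*4 = (6*f)*4 = 24*f)
D(-38, 55)/32692 - 6014/46120 = (24*55)/32692 - 6014/46120 = 1320*(1/32692) - 6014*1/46120 = 30/743 - 3007/23060 = -1542401/17133580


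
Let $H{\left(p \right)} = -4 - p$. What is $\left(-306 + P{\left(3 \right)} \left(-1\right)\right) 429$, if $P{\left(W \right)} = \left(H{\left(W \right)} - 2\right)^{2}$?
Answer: $-166023$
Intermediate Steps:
$P{\left(W \right)} = \left(-6 - W\right)^{2}$ ($P{\left(W \right)} = \left(\left(-4 - W\right) - 2\right)^{2} = \left(-6 - W\right)^{2}$)
$\left(-306 + P{\left(3 \right)} \left(-1\right)\right) 429 = \left(-306 + \left(6 + 3\right)^{2} \left(-1\right)\right) 429 = \left(-306 + 9^{2} \left(-1\right)\right) 429 = \left(-306 + 81 \left(-1\right)\right) 429 = \left(-306 - 81\right) 429 = \left(-387\right) 429 = -166023$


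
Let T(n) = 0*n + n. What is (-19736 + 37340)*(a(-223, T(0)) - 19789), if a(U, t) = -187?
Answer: -351657504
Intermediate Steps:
T(n) = n (T(n) = 0 + n = n)
(-19736 + 37340)*(a(-223, T(0)) - 19789) = (-19736 + 37340)*(-187 - 19789) = 17604*(-19976) = -351657504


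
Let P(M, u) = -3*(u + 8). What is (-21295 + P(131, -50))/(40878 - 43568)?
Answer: 21169/2690 ≈ 7.8695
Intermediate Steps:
P(M, u) = -24 - 3*u (P(M, u) = -3*(8 + u) = -24 - 3*u)
(-21295 + P(131, -50))/(40878 - 43568) = (-21295 + (-24 - 3*(-50)))/(40878 - 43568) = (-21295 + (-24 + 150))/(-2690) = (-21295 + 126)*(-1/2690) = -21169*(-1/2690) = 21169/2690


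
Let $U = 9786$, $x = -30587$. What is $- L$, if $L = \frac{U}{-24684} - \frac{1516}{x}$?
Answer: $\frac{43650573}{125834918} \approx 0.34689$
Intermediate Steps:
$L = - \frac{43650573}{125834918}$ ($L = \frac{9786}{-24684} - \frac{1516}{-30587} = 9786 \left(- \frac{1}{24684}\right) - - \frac{1516}{30587} = - \frac{1631}{4114} + \frac{1516}{30587} = - \frac{43650573}{125834918} \approx -0.34689$)
$- L = \left(-1\right) \left(- \frac{43650573}{125834918}\right) = \frac{43650573}{125834918}$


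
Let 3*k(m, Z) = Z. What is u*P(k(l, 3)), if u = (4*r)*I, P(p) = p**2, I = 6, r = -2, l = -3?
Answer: -48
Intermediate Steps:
k(m, Z) = Z/3
u = -48 (u = (4*(-2))*6 = -8*6 = -48)
u*P(k(l, 3)) = -48*1**2 = -48*1 = -48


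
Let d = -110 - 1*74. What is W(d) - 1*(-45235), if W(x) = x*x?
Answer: 79091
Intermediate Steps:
d = -184 (d = -110 - 74 = -184)
W(x) = x²
W(d) - 1*(-45235) = (-184)² - 1*(-45235) = 33856 + 45235 = 79091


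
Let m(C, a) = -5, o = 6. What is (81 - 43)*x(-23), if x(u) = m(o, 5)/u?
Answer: 190/23 ≈ 8.2609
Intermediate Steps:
x(u) = -5/u
(81 - 43)*x(-23) = (81 - 43)*(-5/(-23)) = 38*(-5*(-1/23)) = 38*(5/23) = 190/23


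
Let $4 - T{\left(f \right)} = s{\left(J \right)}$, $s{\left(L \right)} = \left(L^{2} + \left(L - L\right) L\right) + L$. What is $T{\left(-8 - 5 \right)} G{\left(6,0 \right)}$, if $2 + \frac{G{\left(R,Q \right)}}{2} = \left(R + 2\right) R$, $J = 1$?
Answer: $184$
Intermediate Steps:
$G{\left(R,Q \right)} = -4 + 2 R \left(2 + R\right)$ ($G{\left(R,Q \right)} = -4 + 2 \left(R + 2\right) R = -4 + 2 \left(2 + R\right) R = -4 + 2 R \left(2 + R\right)$)
$s{\left(L \right)} = L + L^{2}$ ($s{\left(L \right)} = \left(L^{2} + 0 L\right) + L = \left(L^{2} + 0\right) + L = L^{2} + L = L + L^{2}$)
$T{\left(f \right)} = 2$ ($T{\left(f \right)} = 4 - 1 \left(1 + 1\right) = 4 - 1 \cdot 2 = 4 - 2 = 2$)
$T{\left(-8 - 5 \right)} G{\left(6,0 \right)} = 2 \left(-4 + 2 \cdot 6^{2} + 4 \cdot 6\right) = 2 \left(-4 + 2 \cdot 36 + 24\right) = 2 \left(-4 + 72 + 24\right) = 2 \cdot 92 = 184$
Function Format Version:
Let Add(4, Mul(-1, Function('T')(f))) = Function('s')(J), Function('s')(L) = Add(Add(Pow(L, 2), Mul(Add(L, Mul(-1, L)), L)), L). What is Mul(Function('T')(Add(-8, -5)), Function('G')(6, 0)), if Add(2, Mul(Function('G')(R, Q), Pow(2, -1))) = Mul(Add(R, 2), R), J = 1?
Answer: 184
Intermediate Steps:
Function('G')(R, Q) = Add(-4, Mul(2, R, Add(2, R))) (Function('G')(R, Q) = Add(-4, Mul(2, Mul(Add(R, 2), R))) = Add(-4, Mul(2, Mul(Add(2, R), R))) = Add(-4, Mul(2, Mul(R, Add(2, R)))) = Add(-4, Mul(2, R, Add(2, R))))
Function('s')(L) = Add(L, Pow(L, 2)) (Function('s')(L) = Add(Add(Pow(L, 2), Mul(0, L)), L) = Add(Add(Pow(L, 2), 0), L) = Add(Pow(L, 2), L) = Add(L, Pow(L, 2)))
Function('T')(f) = 2 (Function('T')(f) = Add(4, Mul(-1, Mul(1, Add(1, 1)))) = Add(4, Mul(-1, Mul(1, 2))) = Add(4, Mul(-1, 2)) = Add(4, -2) = 2)
Mul(Function('T')(Add(-8, -5)), Function('G')(6, 0)) = Mul(2, Add(-4, Mul(2, Pow(6, 2)), Mul(4, 6))) = Mul(2, Add(-4, Mul(2, 36), 24)) = Mul(2, Add(-4, 72, 24)) = Mul(2, 92) = 184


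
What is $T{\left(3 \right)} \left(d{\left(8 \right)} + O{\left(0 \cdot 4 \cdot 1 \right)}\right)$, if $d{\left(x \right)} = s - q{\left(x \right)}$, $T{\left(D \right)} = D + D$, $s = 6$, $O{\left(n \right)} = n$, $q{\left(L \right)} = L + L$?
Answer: $-60$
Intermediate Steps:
$q{\left(L \right)} = 2 L$
$T{\left(D \right)} = 2 D$
$d{\left(x \right)} = 6 - 2 x$
$T{\left(3 \right)} \left(d{\left(8 \right)} + O{\left(0 \cdot 4 \cdot 1 \right)}\right) = 2 \cdot 3 \left(\left(6 - 16\right) + 0 \cdot 4 \cdot 1\right) = 6 \left(\left(6 - 16\right) + 0 \cdot 1\right) = 6 \left(-10 + 0\right) = 6 \left(-10\right) = -60$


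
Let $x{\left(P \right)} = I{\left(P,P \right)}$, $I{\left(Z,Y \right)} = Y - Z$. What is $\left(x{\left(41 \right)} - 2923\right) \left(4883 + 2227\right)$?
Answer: $-20782530$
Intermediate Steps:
$x{\left(P \right)} = 0$ ($x{\left(P \right)} = P - P = 0$)
$\left(x{\left(41 \right)} - 2923\right) \left(4883 + 2227\right) = \left(0 - 2923\right) \left(4883 + 2227\right) = \left(-2923\right) 7110 = -20782530$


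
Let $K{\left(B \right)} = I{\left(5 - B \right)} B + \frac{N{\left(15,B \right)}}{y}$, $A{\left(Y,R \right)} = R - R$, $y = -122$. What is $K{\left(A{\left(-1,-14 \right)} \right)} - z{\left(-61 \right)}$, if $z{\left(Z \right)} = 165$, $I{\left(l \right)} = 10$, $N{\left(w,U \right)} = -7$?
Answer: $- \frac{20123}{122} \approx -164.94$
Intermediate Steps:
$A{\left(Y,R \right)} = 0$
$K{\left(B \right)} = \frac{7}{122} + 10 B$ ($K{\left(B \right)} = 10 B - \frac{7}{-122} = 10 B - - \frac{7}{122} = 10 B + \frac{7}{122} = \frac{7}{122} + 10 B$)
$K{\left(A{\left(-1,-14 \right)} \right)} - z{\left(-61 \right)} = \left(\frac{7}{122} + 10 \cdot 0\right) - 165 = \left(\frac{7}{122} + 0\right) - 165 = \frac{7}{122} - 165 = - \frac{20123}{122}$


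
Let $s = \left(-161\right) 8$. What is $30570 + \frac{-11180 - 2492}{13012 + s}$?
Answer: $\frac{89597252}{2931} \approx 30569.0$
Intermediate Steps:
$s = -1288$
$30570 + \frac{-11180 - 2492}{13012 + s} = 30570 + \frac{-11180 - 2492}{13012 - 1288} = 30570 - \frac{13672}{11724} = 30570 - \frac{3418}{2931} = \frac{89597252}{2931}$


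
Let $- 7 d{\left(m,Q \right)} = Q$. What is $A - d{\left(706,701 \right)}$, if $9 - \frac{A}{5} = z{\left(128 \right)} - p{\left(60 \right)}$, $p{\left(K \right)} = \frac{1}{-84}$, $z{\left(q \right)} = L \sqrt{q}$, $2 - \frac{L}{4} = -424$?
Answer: $\frac{1741}{12} - 68160 \sqrt{2} \approx -96248.0$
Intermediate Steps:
$L = 1704$ ($L = 8 - -1696 = 8 + 1696 = 1704$)
$z{\left(q \right)} = 1704 \sqrt{q}$
$p{\left(K \right)} = - \frac{1}{84}$
$d{\left(m,Q \right)} = - \frac{Q}{7}$
$A = \frac{3775}{84} - 68160 \sqrt{2}$ ($A = 45 - 5 \left(1704 \sqrt{128} - - \frac{1}{84}\right) = 45 - 5 \left(1704 \cdot 8 \sqrt{2} + \frac{1}{84}\right) = 45 - 5 \left(13632 \sqrt{2} + \frac{1}{84}\right) = 45 - 5 \left(\frac{1}{84} + 13632 \sqrt{2}\right) = 45 - \left(\frac{5}{84} + 68160 \sqrt{2}\right) = \frac{3775}{84} - 68160 \sqrt{2} \approx -96348.0$)
$A - d{\left(706,701 \right)} = \left(\frac{3775}{84} - 68160 \sqrt{2}\right) - \left(- \frac{1}{7}\right) 701 = \left(\frac{3775}{84} - 68160 \sqrt{2}\right) - - \frac{701}{7} = \left(\frac{3775}{84} - 68160 \sqrt{2}\right) + \frac{701}{7} = \frac{1741}{12} - 68160 \sqrt{2}$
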